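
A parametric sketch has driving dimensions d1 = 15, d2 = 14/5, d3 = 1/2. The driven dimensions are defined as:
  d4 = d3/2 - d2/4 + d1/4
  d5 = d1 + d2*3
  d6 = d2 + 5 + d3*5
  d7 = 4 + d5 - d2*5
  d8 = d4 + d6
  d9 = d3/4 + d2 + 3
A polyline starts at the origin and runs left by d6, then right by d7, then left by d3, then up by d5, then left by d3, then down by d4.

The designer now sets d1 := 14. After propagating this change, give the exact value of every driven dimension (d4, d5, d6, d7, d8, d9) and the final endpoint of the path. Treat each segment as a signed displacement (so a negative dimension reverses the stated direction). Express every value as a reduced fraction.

d4 = 61/20
d5 = 112/5
d6 = 103/10
d7 = 62/5
d8 = 267/20
d9 = 237/40
endpoint = (11/10, 387/20)

Apply edit: d1 := 14
  d4 = d3/2 - d2/4 + d1/4 = 61/20
  d5 = d1 + d2*3 = 112/5
  d6 = d2 + 5 + d3*5 = 103/10
  d7 = 4 + d5 - d2*5 = 62/5
  d8 = d4 + d6 = 267/20
  d9 = d3/4 + d2 + 3 = 237/40
Walk from origin (0, 0):
  seg 1: left by d6 = 103/10 → (-103/10, 0)
  seg 2: right by d7 = 62/5 → (21/10, 0)
  seg 3: left by d3 = 1/2 → (8/5, 0)
  seg 4: up by d5 = 112/5 → (8/5, 112/5)
  seg 5: left by d3 = 1/2 → (11/10, 112/5)
  seg 6: down by d4 = 61/20 → (11/10, 387/20)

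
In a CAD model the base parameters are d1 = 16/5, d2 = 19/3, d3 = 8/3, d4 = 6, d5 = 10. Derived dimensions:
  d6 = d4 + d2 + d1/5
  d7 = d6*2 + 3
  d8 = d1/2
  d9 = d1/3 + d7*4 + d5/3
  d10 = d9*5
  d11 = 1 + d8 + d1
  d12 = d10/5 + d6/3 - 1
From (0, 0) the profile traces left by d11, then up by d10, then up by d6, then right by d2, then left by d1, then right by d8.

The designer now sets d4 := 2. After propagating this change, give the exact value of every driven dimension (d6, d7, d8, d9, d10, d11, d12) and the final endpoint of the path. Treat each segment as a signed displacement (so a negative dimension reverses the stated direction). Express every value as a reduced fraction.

Apply edit: d4 := 2
  d6 = d4 + d2 + d1/5 = 673/75
  d7 = d6*2 + 3 = 1571/75
  d8 = d1/2 = 8/5
  d9 = d1/3 + d7*4 + d5/3 = 6614/75
  d10 = d9*5 = 6614/15
  d11 = 1 + d8 + d1 = 29/5
  d12 = d10/5 + d6/3 - 1 = 4058/45
Walk from origin (0, 0):
  seg 1: left by d11 = 29/5 → (-29/5, 0)
  seg 2: up by d10 = 6614/15 → (-29/5, 6614/15)
  seg 3: up by d6 = 673/75 → (-29/5, 33743/75)
  seg 4: right by d2 = 19/3 → (8/15, 33743/75)
  seg 5: left by d1 = 16/5 → (-8/3, 33743/75)
  seg 6: right by d8 = 8/5 → (-16/15, 33743/75)

d6 = 673/75
d7 = 1571/75
d8 = 8/5
d9 = 6614/75
d10 = 6614/15
d11 = 29/5
d12 = 4058/45
endpoint = (-16/15, 33743/75)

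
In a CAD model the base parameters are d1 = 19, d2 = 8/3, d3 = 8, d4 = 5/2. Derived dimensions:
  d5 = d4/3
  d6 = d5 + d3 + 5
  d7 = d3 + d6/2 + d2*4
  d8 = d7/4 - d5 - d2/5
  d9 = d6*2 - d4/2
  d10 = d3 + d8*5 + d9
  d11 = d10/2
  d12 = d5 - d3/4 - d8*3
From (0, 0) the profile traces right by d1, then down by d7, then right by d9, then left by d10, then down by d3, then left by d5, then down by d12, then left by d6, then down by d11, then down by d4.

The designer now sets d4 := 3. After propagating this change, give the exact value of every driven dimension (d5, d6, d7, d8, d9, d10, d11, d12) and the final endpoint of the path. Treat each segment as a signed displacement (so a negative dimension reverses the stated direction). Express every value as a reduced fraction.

d5 = 1
d6 = 14
d7 = 77/3
d8 = 293/60
d9 = 53/2
d10 = 707/12
d11 = 707/24
d12 = -313/20
endpoint = (-341/12, -2019/40)

Apply edit: d4 := 3
  d5 = d4/3 = 1
  d6 = d5 + d3 + 5 = 14
  d7 = d3 + d6/2 + d2*4 = 77/3
  d8 = d7/4 - d5 - d2/5 = 293/60
  d9 = d6*2 - d4/2 = 53/2
  d10 = d3 + d8*5 + d9 = 707/12
  d11 = d10/2 = 707/24
  d12 = d5 - d3/4 - d8*3 = -313/20
Walk from origin (0, 0):
  seg 1: right by d1 = 19 → (19, 0)
  seg 2: down by d7 = 77/3 → (19, -77/3)
  seg 3: right by d9 = 53/2 → (91/2, -77/3)
  seg 4: left by d10 = 707/12 → (-161/12, -77/3)
  seg 5: down by d3 = 8 → (-161/12, -101/3)
  seg 6: left by d5 = 1 → (-173/12, -101/3)
  seg 7: down by d12 = -313/20 → (-173/12, -1081/60)
  seg 8: left by d6 = 14 → (-341/12, -1081/60)
  seg 9: down by d11 = 707/24 → (-341/12, -1899/40)
  seg 10: down by d4 = 3 → (-341/12, -2019/40)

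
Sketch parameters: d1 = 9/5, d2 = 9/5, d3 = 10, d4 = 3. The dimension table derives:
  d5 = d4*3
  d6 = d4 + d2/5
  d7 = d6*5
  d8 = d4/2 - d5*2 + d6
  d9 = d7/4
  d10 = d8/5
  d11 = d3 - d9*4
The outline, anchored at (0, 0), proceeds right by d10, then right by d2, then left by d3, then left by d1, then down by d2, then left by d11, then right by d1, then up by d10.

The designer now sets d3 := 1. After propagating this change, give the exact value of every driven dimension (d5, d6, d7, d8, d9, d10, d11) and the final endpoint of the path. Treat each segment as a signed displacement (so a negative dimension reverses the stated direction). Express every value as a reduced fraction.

Apply edit: d3 := 1
  d5 = d4*3 = 9
  d6 = d4 + d2/5 = 84/25
  d7 = d6*5 = 84/5
  d8 = d4/2 - d5*2 + d6 = -657/50
  d9 = d7/4 = 21/5
  d10 = d8/5 = -657/250
  d11 = d3 - d9*4 = -79/5
Walk from origin (0, 0):
  seg 1: right by d10 = -657/250 → (-657/250, 0)
  seg 2: right by d2 = 9/5 → (-207/250, 0)
  seg 3: left by d3 = 1 → (-457/250, 0)
  seg 4: left by d1 = 9/5 → (-907/250, 0)
  seg 5: down by d2 = 9/5 → (-907/250, -9/5)
  seg 6: left by d11 = -79/5 → (3043/250, -9/5)
  seg 7: right by d1 = 9/5 → (3493/250, -9/5)
  seg 8: up by d10 = -657/250 → (3493/250, -1107/250)

d5 = 9
d6 = 84/25
d7 = 84/5
d8 = -657/50
d9 = 21/5
d10 = -657/250
d11 = -79/5
endpoint = (3493/250, -1107/250)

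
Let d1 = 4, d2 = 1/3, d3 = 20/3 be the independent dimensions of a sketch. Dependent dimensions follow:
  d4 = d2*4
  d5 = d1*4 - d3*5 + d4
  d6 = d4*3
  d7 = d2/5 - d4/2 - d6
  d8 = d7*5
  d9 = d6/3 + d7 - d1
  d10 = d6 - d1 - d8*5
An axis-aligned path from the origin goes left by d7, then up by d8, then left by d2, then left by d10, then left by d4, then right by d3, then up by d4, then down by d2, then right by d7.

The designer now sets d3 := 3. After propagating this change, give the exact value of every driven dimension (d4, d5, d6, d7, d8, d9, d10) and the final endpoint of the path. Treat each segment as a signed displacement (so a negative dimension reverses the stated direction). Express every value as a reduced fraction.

Apply edit: d3 := 3
  d4 = d2*4 = 4/3
  d5 = d1*4 - d3*5 + d4 = 7/3
  d6 = d4*3 = 4
  d7 = d2/5 - d4/2 - d6 = -23/5
  d8 = d7*5 = -23
  d9 = d6/3 + d7 - d1 = -109/15
  d10 = d6 - d1 - d8*5 = 115
Walk from origin (0, 0):
  seg 1: left by d7 = -23/5 → (23/5, 0)
  seg 2: up by d8 = -23 → (23/5, -23)
  seg 3: left by d2 = 1/3 → (64/15, -23)
  seg 4: left by d10 = 115 → (-1661/15, -23)
  seg 5: left by d4 = 4/3 → (-1681/15, -23)
  seg 6: right by d3 = 3 → (-1636/15, -23)
  seg 7: up by d4 = 4/3 → (-1636/15, -65/3)
  seg 8: down by d2 = 1/3 → (-1636/15, -22)
  seg 9: right by d7 = -23/5 → (-341/3, -22)

d4 = 4/3
d5 = 7/3
d6 = 4
d7 = -23/5
d8 = -23
d9 = -109/15
d10 = 115
endpoint = (-341/3, -22)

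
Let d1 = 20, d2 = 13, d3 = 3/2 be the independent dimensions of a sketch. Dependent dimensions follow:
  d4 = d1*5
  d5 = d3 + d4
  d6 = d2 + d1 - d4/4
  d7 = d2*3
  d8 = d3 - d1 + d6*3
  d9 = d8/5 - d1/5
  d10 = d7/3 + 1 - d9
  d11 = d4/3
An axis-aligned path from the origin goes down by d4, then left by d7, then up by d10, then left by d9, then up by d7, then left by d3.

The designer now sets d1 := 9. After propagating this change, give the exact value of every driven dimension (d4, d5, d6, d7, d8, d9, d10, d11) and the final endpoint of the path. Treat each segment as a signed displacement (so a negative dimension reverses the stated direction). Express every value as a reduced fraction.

d4 = 45
d5 = 93/2
d6 = 43/4
d7 = 39
d8 = 99/4
d9 = 63/20
d10 = 217/20
d11 = 15
endpoint = (-873/20, 97/20)

Apply edit: d1 := 9
  d4 = d1*5 = 45
  d5 = d3 + d4 = 93/2
  d6 = d2 + d1 - d4/4 = 43/4
  d7 = d2*3 = 39
  d8 = d3 - d1 + d6*3 = 99/4
  d9 = d8/5 - d1/5 = 63/20
  d10 = d7/3 + 1 - d9 = 217/20
  d11 = d4/3 = 15
Walk from origin (0, 0):
  seg 1: down by d4 = 45 → (0, -45)
  seg 2: left by d7 = 39 → (-39, -45)
  seg 3: up by d10 = 217/20 → (-39, -683/20)
  seg 4: left by d9 = 63/20 → (-843/20, -683/20)
  seg 5: up by d7 = 39 → (-843/20, 97/20)
  seg 6: left by d3 = 3/2 → (-873/20, 97/20)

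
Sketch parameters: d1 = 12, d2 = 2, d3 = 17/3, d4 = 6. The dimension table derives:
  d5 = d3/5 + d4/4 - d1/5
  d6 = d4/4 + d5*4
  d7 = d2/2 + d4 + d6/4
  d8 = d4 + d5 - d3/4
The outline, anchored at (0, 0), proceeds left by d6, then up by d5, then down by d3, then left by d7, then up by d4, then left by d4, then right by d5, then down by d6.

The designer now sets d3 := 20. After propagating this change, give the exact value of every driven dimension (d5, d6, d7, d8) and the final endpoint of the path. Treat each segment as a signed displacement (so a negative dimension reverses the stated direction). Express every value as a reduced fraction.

Apply edit: d3 := 20
  d5 = d3/5 + d4/4 - d1/5 = 31/10
  d6 = d4/4 + d5*4 = 139/10
  d7 = d2/2 + d4 + d6/4 = 419/40
  d8 = d4 + d5 - d3/4 = 41/10
Walk from origin (0, 0):
  seg 1: left by d6 = 139/10 → (-139/10, 0)
  seg 2: up by d5 = 31/10 → (-139/10, 31/10)
  seg 3: down by d3 = 20 → (-139/10, -169/10)
  seg 4: left by d7 = 419/40 → (-195/8, -169/10)
  seg 5: up by d4 = 6 → (-195/8, -109/10)
  seg 6: left by d4 = 6 → (-243/8, -109/10)
  seg 7: right by d5 = 31/10 → (-1091/40, -109/10)
  seg 8: down by d6 = 139/10 → (-1091/40, -124/5)

d5 = 31/10
d6 = 139/10
d7 = 419/40
d8 = 41/10
endpoint = (-1091/40, -124/5)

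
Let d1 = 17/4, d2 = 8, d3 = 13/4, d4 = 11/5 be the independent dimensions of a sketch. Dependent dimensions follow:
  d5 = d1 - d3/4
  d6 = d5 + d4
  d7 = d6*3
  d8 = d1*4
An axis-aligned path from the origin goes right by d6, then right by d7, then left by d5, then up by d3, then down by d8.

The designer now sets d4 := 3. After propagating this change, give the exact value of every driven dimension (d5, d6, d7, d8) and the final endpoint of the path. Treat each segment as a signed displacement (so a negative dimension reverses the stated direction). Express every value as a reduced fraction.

Apply edit: d4 := 3
  d5 = d1 - d3/4 = 55/16
  d6 = d5 + d4 = 103/16
  d7 = d6*3 = 309/16
  d8 = d1*4 = 17
Walk from origin (0, 0):
  seg 1: right by d6 = 103/16 → (103/16, 0)
  seg 2: right by d7 = 309/16 → (103/4, 0)
  seg 3: left by d5 = 55/16 → (357/16, 0)
  seg 4: up by d3 = 13/4 → (357/16, 13/4)
  seg 5: down by d8 = 17 → (357/16, -55/4)

d5 = 55/16
d6 = 103/16
d7 = 309/16
d8 = 17
endpoint = (357/16, -55/4)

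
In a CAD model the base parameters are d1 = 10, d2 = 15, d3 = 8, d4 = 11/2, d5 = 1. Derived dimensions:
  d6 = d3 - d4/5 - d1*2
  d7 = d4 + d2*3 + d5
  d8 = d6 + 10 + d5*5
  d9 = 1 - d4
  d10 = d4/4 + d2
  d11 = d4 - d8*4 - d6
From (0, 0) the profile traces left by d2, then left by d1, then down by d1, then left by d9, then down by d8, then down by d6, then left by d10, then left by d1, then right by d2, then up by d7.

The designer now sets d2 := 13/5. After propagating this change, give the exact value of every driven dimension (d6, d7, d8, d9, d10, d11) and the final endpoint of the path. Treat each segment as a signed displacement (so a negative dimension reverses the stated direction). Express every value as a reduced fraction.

Apply edit: d2 := 13/5
  d6 = d3 - d4/5 - d1*2 = -131/10
  d7 = d4 + d2*3 + d5 = 143/10
  d8 = d6 + 10 + d5*5 = 19/10
  d9 = 1 - d4 = -9/2
  d10 = d4/4 + d2 = 159/40
  d11 = d4 - d8*4 - d6 = 11
Walk from origin (0, 0):
  seg 1: left by d2 = 13/5 → (-13/5, 0)
  seg 2: left by d1 = 10 → (-63/5, 0)
  seg 3: down by d1 = 10 → (-63/5, -10)
  seg 4: left by d9 = -9/2 → (-81/10, -10)
  seg 5: down by d8 = 19/10 → (-81/10, -119/10)
  seg 6: down by d6 = -131/10 → (-81/10, 6/5)
  seg 7: left by d10 = 159/40 → (-483/40, 6/5)
  seg 8: left by d1 = 10 → (-883/40, 6/5)
  seg 9: right by d2 = 13/5 → (-779/40, 6/5)
  seg 10: up by d7 = 143/10 → (-779/40, 31/2)

d6 = -131/10
d7 = 143/10
d8 = 19/10
d9 = -9/2
d10 = 159/40
d11 = 11
endpoint = (-779/40, 31/2)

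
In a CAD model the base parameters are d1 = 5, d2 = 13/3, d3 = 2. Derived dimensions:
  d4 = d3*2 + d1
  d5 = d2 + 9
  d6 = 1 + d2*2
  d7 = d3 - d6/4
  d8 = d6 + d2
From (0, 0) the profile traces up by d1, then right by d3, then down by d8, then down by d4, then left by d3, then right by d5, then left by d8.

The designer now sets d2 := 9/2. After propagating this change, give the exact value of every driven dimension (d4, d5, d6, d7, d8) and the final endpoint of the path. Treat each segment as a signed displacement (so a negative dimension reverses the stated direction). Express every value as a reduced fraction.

Apply edit: d2 := 9/2
  d4 = d3*2 + d1 = 9
  d5 = d2 + 9 = 27/2
  d6 = 1 + d2*2 = 10
  d7 = d3 - d6/4 = -1/2
  d8 = d6 + d2 = 29/2
Walk from origin (0, 0):
  seg 1: up by d1 = 5 → (0, 5)
  seg 2: right by d3 = 2 → (2, 5)
  seg 3: down by d8 = 29/2 → (2, -19/2)
  seg 4: down by d4 = 9 → (2, -37/2)
  seg 5: left by d3 = 2 → (0, -37/2)
  seg 6: right by d5 = 27/2 → (27/2, -37/2)
  seg 7: left by d8 = 29/2 → (-1, -37/2)

d4 = 9
d5 = 27/2
d6 = 10
d7 = -1/2
d8 = 29/2
endpoint = (-1, -37/2)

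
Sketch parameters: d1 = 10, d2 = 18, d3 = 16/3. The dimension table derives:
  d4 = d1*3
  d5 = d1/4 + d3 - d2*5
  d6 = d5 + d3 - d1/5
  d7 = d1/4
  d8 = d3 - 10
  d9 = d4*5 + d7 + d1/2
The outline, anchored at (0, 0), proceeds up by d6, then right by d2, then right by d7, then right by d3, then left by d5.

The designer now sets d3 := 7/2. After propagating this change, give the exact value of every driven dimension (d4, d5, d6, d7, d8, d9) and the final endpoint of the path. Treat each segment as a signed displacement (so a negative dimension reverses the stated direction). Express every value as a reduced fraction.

Apply edit: d3 := 7/2
  d4 = d1*3 = 30
  d5 = d1/4 + d3 - d2*5 = -84
  d6 = d5 + d3 - d1/5 = -165/2
  d7 = d1/4 = 5/2
  d8 = d3 - 10 = -13/2
  d9 = d4*5 + d7 + d1/2 = 315/2
Walk from origin (0, 0):
  seg 1: up by d6 = -165/2 → (0, -165/2)
  seg 2: right by d2 = 18 → (18, -165/2)
  seg 3: right by d7 = 5/2 → (41/2, -165/2)
  seg 4: right by d3 = 7/2 → (24, -165/2)
  seg 5: left by d5 = -84 → (108, -165/2)

d4 = 30
d5 = -84
d6 = -165/2
d7 = 5/2
d8 = -13/2
d9 = 315/2
endpoint = (108, -165/2)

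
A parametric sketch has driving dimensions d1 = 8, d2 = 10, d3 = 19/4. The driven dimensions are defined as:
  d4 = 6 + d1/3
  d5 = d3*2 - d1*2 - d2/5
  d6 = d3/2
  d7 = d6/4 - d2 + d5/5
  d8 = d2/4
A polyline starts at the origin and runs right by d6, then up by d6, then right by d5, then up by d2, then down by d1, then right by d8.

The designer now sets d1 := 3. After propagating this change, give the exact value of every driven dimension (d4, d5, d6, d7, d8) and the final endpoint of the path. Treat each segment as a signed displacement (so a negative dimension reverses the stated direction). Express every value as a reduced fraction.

d4 = 7
d5 = 3/2
d6 = 19/8
d7 = -1457/160
d8 = 5/2
endpoint = (51/8, 75/8)

Apply edit: d1 := 3
  d4 = 6 + d1/3 = 7
  d5 = d3*2 - d1*2 - d2/5 = 3/2
  d6 = d3/2 = 19/8
  d7 = d6/4 - d2 + d5/5 = -1457/160
  d8 = d2/4 = 5/2
Walk from origin (0, 0):
  seg 1: right by d6 = 19/8 → (19/8, 0)
  seg 2: up by d6 = 19/8 → (19/8, 19/8)
  seg 3: right by d5 = 3/2 → (31/8, 19/8)
  seg 4: up by d2 = 10 → (31/8, 99/8)
  seg 5: down by d1 = 3 → (31/8, 75/8)
  seg 6: right by d8 = 5/2 → (51/8, 75/8)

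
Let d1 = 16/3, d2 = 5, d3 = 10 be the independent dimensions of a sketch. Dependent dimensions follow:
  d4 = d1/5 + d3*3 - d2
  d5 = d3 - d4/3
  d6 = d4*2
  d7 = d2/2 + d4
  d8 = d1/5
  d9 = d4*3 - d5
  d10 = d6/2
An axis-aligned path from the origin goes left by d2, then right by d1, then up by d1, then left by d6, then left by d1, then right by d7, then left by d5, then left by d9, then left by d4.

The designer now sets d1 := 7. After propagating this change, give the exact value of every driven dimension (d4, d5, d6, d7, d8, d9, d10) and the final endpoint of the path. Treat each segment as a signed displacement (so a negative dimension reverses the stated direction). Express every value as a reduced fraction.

d4 = 132/5
d5 = 6/5
d6 = 264/5
d7 = 289/10
d8 = 7/5
d9 = 78
d10 = 132/5
endpoint = (-269/2, 7)

Apply edit: d1 := 7
  d4 = d1/5 + d3*3 - d2 = 132/5
  d5 = d3 - d4/3 = 6/5
  d6 = d4*2 = 264/5
  d7 = d2/2 + d4 = 289/10
  d8 = d1/5 = 7/5
  d9 = d4*3 - d5 = 78
  d10 = d6/2 = 132/5
Walk from origin (0, 0):
  seg 1: left by d2 = 5 → (-5, 0)
  seg 2: right by d1 = 7 → (2, 0)
  seg 3: up by d1 = 7 → (2, 7)
  seg 4: left by d6 = 264/5 → (-254/5, 7)
  seg 5: left by d1 = 7 → (-289/5, 7)
  seg 6: right by d7 = 289/10 → (-289/10, 7)
  seg 7: left by d5 = 6/5 → (-301/10, 7)
  seg 8: left by d9 = 78 → (-1081/10, 7)
  seg 9: left by d4 = 132/5 → (-269/2, 7)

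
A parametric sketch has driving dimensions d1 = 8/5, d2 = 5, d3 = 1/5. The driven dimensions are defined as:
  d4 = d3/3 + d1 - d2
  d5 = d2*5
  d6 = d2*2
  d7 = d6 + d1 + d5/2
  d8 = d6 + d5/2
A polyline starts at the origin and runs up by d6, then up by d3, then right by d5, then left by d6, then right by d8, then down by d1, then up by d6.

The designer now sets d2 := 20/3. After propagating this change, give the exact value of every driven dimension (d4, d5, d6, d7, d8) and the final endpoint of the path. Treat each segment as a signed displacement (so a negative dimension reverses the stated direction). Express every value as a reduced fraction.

d4 = -5
d5 = 100/3
d6 = 40/3
d7 = 158/5
d8 = 30
endpoint = (50, 379/15)

Apply edit: d2 := 20/3
  d4 = d3/3 + d1 - d2 = -5
  d5 = d2*5 = 100/3
  d6 = d2*2 = 40/3
  d7 = d6 + d1 + d5/2 = 158/5
  d8 = d6 + d5/2 = 30
Walk from origin (0, 0):
  seg 1: up by d6 = 40/3 → (0, 40/3)
  seg 2: up by d3 = 1/5 → (0, 203/15)
  seg 3: right by d5 = 100/3 → (100/3, 203/15)
  seg 4: left by d6 = 40/3 → (20, 203/15)
  seg 5: right by d8 = 30 → (50, 203/15)
  seg 6: down by d1 = 8/5 → (50, 179/15)
  seg 7: up by d6 = 40/3 → (50, 379/15)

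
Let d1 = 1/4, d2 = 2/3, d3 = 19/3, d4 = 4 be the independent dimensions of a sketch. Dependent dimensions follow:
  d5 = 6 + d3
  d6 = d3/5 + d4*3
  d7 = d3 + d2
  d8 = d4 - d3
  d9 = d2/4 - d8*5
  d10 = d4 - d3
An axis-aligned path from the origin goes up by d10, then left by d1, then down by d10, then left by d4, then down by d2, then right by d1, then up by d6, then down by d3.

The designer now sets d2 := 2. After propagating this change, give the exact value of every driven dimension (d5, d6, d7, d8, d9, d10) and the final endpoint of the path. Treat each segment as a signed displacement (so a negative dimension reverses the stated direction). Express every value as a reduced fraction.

Apply edit: d2 := 2
  d5 = 6 + d3 = 37/3
  d6 = d3/5 + d4*3 = 199/15
  d7 = d3 + d2 = 25/3
  d8 = d4 - d3 = -7/3
  d9 = d2/4 - d8*5 = 73/6
  d10 = d4 - d3 = -7/3
Walk from origin (0, 0):
  seg 1: up by d10 = -7/3 → (0, -7/3)
  seg 2: left by d1 = 1/4 → (-1/4, -7/3)
  seg 3: down by d10 = -7/3 → (-1/4, 0)
  seg 4: left by d4 = 4 → (-17/4, 0)
  seg 5: down by d2 = 2 → (-17/4, -2)
  seg 6: right by d1 = 1/4 → (-4, -2)
  seg 7: up by d6 = 199/15 → (-4, 169/15)
  seg 8: down by d3 = 19/3 → (-4, 74/15)

d5 = 37/3
d6 = 199/15
d7 = 25/3
d8 = -7/3
d9 = 73/6
d10 = -7/3
endpoint = (-4, 74/15)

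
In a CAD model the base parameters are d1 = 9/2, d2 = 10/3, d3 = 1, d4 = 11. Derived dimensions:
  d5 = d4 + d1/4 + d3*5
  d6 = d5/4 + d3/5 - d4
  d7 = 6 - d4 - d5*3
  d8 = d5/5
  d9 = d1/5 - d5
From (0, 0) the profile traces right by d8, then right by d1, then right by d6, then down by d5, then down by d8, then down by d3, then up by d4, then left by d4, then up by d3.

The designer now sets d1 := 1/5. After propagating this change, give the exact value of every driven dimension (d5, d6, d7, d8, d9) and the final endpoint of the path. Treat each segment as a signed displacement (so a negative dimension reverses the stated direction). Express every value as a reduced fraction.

Apply edit: d1 := 1/5
  d5 = d4 + d1/4 + d3*5 = 321/20
  d6 = d5/4 + d3/5 - d4 = -543/80
  d7 = 6 - d4 - d5*3 = -1063/20
  d8 = d5/5 = 321/100
  d9 = d1/5 - d5 = -1601/100
Walk from origin (0, 0):
  seg 1: right by d8 = 321/100 → (321/100, 0)
  seg 2: right by d1 = 1/5 → (341/100, 0)
  seg 3: right by d6 = -543/80 → (-1351/400, 0)
  seg 4: down by d5 = 321/20 → (-1351/400, -321/20)
  seg 5: down by d8 = 321/100 → (-1351/400, -963/50)
  seg 6: down by d3 = 1 → (-1351/400, -1013/50)
  seg 7: up by d4 = 11 → (-1351/400, -463/50)
  seg 8: left by d4 = 11 → (-5751/400, -463/50)
  seg 9: up by d3 = 1 → (-5751/400, -413/50)

d5 = 321/20
d6 = -543/80
d7 = -1063/20
d8 = 321/100
d9 = -1601/100
endpoint = (-5751/400, -413/50)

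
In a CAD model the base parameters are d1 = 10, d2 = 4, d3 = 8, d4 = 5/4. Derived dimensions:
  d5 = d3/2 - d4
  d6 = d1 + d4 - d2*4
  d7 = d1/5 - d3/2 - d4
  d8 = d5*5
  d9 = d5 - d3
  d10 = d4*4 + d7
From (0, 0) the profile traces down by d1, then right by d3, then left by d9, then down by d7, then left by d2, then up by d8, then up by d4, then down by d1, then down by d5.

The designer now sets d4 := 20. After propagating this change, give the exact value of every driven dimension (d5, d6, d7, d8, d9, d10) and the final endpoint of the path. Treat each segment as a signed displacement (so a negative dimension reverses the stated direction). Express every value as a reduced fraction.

Apply edit: d4 := 20
  d5 = d3/2 - d4 = -16
  d6 = d1 + d4 - d2*4 = 14
  d7 = d1/5 - d3/2 - d4 = -22
  d8 = d5*5 = -80
  d9 = d5 - d3 = -24
  d10 = d4*4 + d7 = 58
Walk from origin (0, 0):
  seg 1: down by d1 = 10 → (0, -10)
  seg 2: right by d3 = 8 → (8, -10)
  seg 3: left by d9 = -24 → (32, -10)
  seg 4: down by d7 = -22 → (32, 12)
  seg 5: left by d2 = 4 → (28, 12)
  seg 6: up by d8 = -80 → (28, -68)
  seg 7: up by d4 = 20 → (28, -48)
  seg 8: down by d1 = 10 → (28, -58)
  seg 9: down by d5 = -16 → (28, -42)

d5 = -16
d6 = 14
d7 = -22
d8 = -80
d9 = -24
d10 = 58
endpoint = (28, -42)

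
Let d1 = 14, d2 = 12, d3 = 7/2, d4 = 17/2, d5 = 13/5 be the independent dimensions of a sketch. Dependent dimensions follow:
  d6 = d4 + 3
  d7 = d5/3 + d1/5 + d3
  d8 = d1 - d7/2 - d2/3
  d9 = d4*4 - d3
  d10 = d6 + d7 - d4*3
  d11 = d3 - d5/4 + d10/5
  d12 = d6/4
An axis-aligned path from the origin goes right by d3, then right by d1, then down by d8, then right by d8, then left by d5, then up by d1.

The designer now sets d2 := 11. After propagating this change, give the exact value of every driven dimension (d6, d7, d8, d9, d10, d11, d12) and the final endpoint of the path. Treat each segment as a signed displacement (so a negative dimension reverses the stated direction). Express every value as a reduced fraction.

Apply edit: d2 := 11
  d6 = d4 + 3 = 23/2
  d7 = d5/3 + d1/5 + d3 = 43/6
  d8 = d1 - d7/2 - d2/3 = 27/4
  d9 = d4*4 - d3 = 61/2
  d10 = d6 + d7 - d4*3 = -41/6
  d11 = d3 - d5/4 + d10/5 = 89/60
  d12 = d6/4 = 23/8
Walk from origin (0, 0):
  seg 1: right by d3 = 7/2 → (7/2, 0)
  seg 2: right by d1 = 14 → (35/2, 0)
  seg 3: down by d8 = 27/4 → (35/2, -27/4)
  seg 4: right by d8 = 27/4 → (97/4, -27/4)
  seg 5: left by d5 = 13/5 → (433/20, -27/4)
  seg 6: up by d1 = 14 → (433/20, 29/4)

d6 = 23/2
d7 = 43/6
d8 = 27/4
d9 = 61/2
d10 = -41/6
d11 = 89/60
d12 = 23/8
endpoint = (433/20, 29/4)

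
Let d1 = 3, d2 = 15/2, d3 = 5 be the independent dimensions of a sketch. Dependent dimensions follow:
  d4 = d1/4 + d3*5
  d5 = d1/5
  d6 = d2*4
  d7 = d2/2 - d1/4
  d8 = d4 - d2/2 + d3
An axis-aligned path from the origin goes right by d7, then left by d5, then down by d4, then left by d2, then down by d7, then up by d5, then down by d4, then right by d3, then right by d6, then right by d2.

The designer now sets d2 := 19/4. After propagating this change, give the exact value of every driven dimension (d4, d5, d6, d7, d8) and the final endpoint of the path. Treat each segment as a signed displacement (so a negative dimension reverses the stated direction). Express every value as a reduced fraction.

Apply edit: d2 := 19/4
  d4 = d1/4 + d3*5 = 103/4
  d5 = d1/5 = 3/5
  d6 = d2*4 = 19
  d7 = d2/2 - d1/4 = 13/8
  d8 = d4 - d2/2 + d3 = 227/8
Walk from origin (0, 0):
  seg 1: right by d7 = 13/8 → (13/8, 0)
  seg 2: left by d5 = 3/5 → (41/40, 0)
  seg 3: down by d4 = 103/4 → (41/40, -103/4)
  seg 4: left by d2 = 19/4 → (-149/40, -103/4)
  seg 5: down by d7 = 13/8 → (-149/40, -219/8)
  seg 6: up by d5 = 3/5 → (-149/40, -1071/40)
  seg 7: down by d4 = 103/4 → (-149/40, -2101/40)
  seg 8: right by d3 = 5 → (51/40, -2101/40)
  seg 9: right by d6 = 19 → (811/40, -2101/40)
  seg 10: right by d2 = 19/4 → (1001/40, -2101/40)

d4 = 103/4
d5 = 3/5
d6 = 19
d7 = 13/8
d8 = 227/8
endpoint = (1001/40, -2101/40)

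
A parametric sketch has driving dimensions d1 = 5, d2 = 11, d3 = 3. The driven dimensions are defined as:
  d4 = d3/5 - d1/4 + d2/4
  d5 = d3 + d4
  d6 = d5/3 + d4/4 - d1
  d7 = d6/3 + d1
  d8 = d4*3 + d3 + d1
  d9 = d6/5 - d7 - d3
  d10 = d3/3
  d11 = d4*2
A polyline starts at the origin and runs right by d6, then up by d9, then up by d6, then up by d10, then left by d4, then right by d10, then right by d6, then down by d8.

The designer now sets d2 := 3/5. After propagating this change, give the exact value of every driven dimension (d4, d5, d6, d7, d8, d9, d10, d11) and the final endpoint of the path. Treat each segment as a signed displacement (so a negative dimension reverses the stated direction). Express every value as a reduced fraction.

d4 = -1/2
d5 = 5/2
d6 = -103/24
d7 = 257/72
d8 = 13/2
d9 = -1337/180
d10 = 1
d11 = -1
endpoint = (-85/12, -6199/360)

Apply edit: d2 := 3/5
  d4 = d3/5 - d1/4 + d2/4 = -1/2
  d5 = d3 + d4 = 5/2
  d6 = d5/3 + d4/4 - d1 = -103/24
  d7 = d6/3 + d1 = 257/72
  d8 = d4*3 + d3 + d1 = 13/2
  d9 = d6/5 - d7 - d3 = -1337/180
  d10 = d3/3 = 1
  d11 = d4*2 = -1
Walk from origin (0, 0):
  seg 1: right by d6 = -103/24 → (-103/24, 0)
  seg 2: up by d9 = -1337/180 → (-103/24, -1337/180)
  seg 3: up by d6 = -103/24 → (-103/24, -4219/360)
  seg 4: up by d10 = 1 → (-103/24, -3859/360)
  seg 5: left by d4 = -1/2 → (-91/24, -3859/360)
  seg 6: right by d10 = 1 → (-67/24, -3859/360)
  seg 7: right by d6 = -103/24 → (-85/12, -3859/360)
  seg 8: down by d8 = 13/2 → (-85/12, -6199/360)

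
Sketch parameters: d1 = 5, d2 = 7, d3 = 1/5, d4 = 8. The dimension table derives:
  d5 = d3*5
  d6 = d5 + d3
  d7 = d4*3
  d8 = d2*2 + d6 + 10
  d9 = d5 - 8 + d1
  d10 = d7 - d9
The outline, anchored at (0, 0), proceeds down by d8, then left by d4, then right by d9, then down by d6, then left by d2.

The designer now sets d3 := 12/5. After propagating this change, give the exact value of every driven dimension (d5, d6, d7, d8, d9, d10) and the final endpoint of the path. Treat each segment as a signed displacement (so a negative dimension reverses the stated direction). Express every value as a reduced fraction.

Apply edit: d3 := 12/5
  d5 = d3*5 = 12
  d6 = d5 + d3 = 72/5
  d7 = d4*3 = 24
  d8 = d2*2 + d6 + 10 = 192/5
  d9 = d5 - 8 + d1 = 9
  d10 = d7 - d9 = 15
Walk from origin (0, 0):
  seg 1: down by d8 = 192/5 → (0, -192/5)
  seg 2: left by d4 = 8 → (-8, -192/5)
  seg 3: right by d9 = 9 → (1, -192/5)
  seg 4: down by d6 = 72/5 → (1, -264/5)
  seg 5: left by d2 = 7 → (-6, -264/5)

d5 = 12
d6 = 72/5
d7 = 24
d8 = 192/5
d9 = 9
d10 = 15
endpoint = (-6, -264/5)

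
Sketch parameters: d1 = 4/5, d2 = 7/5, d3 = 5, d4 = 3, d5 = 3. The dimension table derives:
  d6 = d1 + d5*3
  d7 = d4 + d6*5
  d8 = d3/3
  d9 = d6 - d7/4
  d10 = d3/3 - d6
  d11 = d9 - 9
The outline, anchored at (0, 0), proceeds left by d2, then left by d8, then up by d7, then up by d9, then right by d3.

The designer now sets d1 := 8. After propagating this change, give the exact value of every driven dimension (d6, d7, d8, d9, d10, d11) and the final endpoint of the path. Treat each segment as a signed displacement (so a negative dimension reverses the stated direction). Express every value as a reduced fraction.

Apply edit: d1 := 8
  d6 = d1 + d5*3 = 17
  d7 = d4 + d6*5 = 88
  d8 = d3/3 = 5/3
  d9 = d6 - d7/4 = -5
  d10 = d3/3 - d6 = -46/3
  d11 = d9 - 9 = -14
Walk from origin (0, 0):
  seg 1: left by d2 = 7/5 → (-7/5, 0)
  seg 2: left by d8 = 5/3 → (-46/15, 0)
  seg 3: up by d7 = 88 → (-46/15, 88)
  seg 4: up by d9 = -5 → (-46/15, 83)
  seg 5: right by d3 = 5 → (29/15, 83)

d6 = 17
d7 = 88
d8 = 5/3
d9 = -5
d10 = -46/3
d11 = -14
endpoint = (29/15, 83)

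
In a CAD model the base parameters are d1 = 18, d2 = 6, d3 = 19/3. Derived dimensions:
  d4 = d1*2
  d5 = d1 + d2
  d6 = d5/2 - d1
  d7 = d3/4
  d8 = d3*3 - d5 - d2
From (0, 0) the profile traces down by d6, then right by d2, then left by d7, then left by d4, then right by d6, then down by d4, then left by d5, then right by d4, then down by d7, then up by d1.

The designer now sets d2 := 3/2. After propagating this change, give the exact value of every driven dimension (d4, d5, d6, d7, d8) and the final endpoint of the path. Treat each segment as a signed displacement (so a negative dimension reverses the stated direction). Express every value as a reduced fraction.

d4 = 36
d5 = 39/2
d6 = -33/4
d7 = 19/12
d8 = -2
endpoint = (-167/6, -34/3)

Apply edit: d2 := 3/2
  d4 = d1*2 = 36
  d5 = d1 + d2 = 39/2
  d6 = d5/2 - d1 = -33/4
  d7 = d3/4 = 19/12
  d8 = d3*3 - d5 - d2 = -2
Walk from origin (0, 0):
  seg 1: down by d6 = -33/4 → (0, 33/4)
  seg 2: right by d2 = 3/2 → (3/2, 33/4)
  seg 3: left by d7 = 19/12 → (-1/12, 33/4)
  seg 4: left by d4 = 36 → (-433/12, 33/4)
  seg 5: right by d6 = -33/4 → (-133/3, 33/4)
  seg 6: down by d4 = 36 → (-133/3, -111/4)
  seg 7: left by d5 = 39/2 → (-383/6, -111/4)
  seg 8: right by d4 = 36 → (-167/6, -111/4)
  seg 9: down by d7 = 19/12 → (-167/6, -88/3)
  seg 10: up by d1 = 18 → (-167/6, -34/3)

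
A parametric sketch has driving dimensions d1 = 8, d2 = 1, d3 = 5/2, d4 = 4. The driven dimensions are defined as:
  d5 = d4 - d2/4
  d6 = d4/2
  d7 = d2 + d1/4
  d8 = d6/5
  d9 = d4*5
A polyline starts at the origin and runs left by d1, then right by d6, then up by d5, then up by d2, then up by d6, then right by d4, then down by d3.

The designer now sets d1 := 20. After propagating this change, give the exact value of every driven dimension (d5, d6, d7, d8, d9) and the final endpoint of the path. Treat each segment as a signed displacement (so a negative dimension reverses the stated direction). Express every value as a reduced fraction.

Apply edit: d1 := 20
  d5 = d4 - d2/4 = 15/4
  d6 = d4/2 = 2
  d7 = d2 + d1/4 = 6
  d8 = d6/5 = 2/5
  d9 = d4*5 = 20
Walk from origin (0, 0):
  seg 1: left by d1 = 20 → (-20, 0)
  seg 2: right by d6 = 2 → (-18, 0)
  seg 3: up by d5 = 15/4 → (-18, 15/4)
  seg 4: up by d2 = 1 → (-18, 19/4)
  seg 5: up by d6 = 2 → (-18, 27/4)
  seg 6: right by d4 = 4 → (-14, 27/4)
  seg 7: down by d3 = 5/2 → (-14, 17/4)

d5 = 15/4
d6 = 2
d7 = 6
d8 = 2/5
d9 = 20
endpoint = (-14, 17/4)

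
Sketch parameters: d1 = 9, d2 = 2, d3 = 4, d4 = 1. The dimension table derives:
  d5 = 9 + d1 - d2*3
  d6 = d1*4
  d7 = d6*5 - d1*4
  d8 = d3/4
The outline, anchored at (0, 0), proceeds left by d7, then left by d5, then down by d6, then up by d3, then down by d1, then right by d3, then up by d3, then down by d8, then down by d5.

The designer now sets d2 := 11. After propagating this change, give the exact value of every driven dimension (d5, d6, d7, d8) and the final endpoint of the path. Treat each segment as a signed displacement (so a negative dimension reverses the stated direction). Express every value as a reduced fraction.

Apply edit: d2 := 11
  d5 = 9 + d1 - d2*3 = -15
  d6 = d1*4 = 36
  d7 = d6*5 - d1*4 = 144
  d8 = d3/4 = 1
Walk from origin (0, 0):
  seg 1: left by d7 = 144 → (-144, 0)
  seg 2: left by d5 = -15 → (-129, 0)
  seg 3: down by d6 = 36 → (-129, -36)
  seg 4: up by d3 = 4 → (-129, -32)
  seg 5: down by d1 = 9 → (-129, -41)
  seg 6: right by d3 = 4 → (-125, -41)
  seg 7: up by d3 = 4 → (-125, -37)
  seg 8: down by d8 = 1 → (-125, -38)
  seg 9: down by d5 = -15 → (-125, -23)

d5 = -15
d6 = 36
d7 = 144
d8 = 1
endpoint = (-125, -23)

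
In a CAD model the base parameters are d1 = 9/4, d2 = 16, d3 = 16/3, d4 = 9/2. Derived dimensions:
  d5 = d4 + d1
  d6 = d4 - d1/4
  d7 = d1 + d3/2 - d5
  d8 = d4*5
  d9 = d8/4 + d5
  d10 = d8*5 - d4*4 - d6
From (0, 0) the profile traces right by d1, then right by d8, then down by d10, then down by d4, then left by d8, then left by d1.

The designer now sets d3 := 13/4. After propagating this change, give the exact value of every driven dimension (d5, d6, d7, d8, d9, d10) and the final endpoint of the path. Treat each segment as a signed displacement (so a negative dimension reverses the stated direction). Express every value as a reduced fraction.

Apply edit: d3 := 13/4
  d5 = d4 + d1 = 27/4
  d6 = d4 - d1/4 = 63/16
  d7 = d1 + d3/2 - d5 = -23/8
  d8 = d4*5 = 45/2
  d9 = d8/4 + d5 = 99/8
  d10 = d8*5 - d4*4 - d6 = 1449/16
Walk from origin (0, 0):
  seg 1: right by d1 = 9/4 → (9/4, 0)
  seg 2: right by d8 = 45/2 → (99/4, 0)
  seg 3: down by d10 = 1449/16 → (99/4, -1449/16)
  seg 4: down by d4 = 9/2 → (99/4, -1521/16)
  seg 5: left by d8 = 45/2 → (9/4, -1521/16)
  seg 6: left by d1 = 9/4 → (0, -1521/16)

d5 = 27/4
d6 = 63/16
d7 = -23/8
d8 = 45/2
d9 = 99/8
d10 = 1449/16
endpoint = (0, -1521/16)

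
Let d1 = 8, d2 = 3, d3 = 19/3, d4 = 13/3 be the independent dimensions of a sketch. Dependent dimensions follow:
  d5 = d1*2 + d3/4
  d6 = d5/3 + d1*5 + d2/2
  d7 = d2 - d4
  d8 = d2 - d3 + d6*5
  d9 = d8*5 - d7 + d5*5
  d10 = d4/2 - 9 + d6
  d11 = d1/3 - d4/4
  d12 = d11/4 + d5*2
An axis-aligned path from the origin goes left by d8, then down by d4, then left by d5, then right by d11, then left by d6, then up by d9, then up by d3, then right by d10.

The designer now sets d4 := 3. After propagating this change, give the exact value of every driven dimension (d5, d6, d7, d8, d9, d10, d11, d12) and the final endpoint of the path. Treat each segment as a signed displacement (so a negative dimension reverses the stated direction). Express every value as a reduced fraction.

Apply edit: d4 := 3
  d5 = d1*2 + d3/4 = 211/12
  d6 = d5/3 + d1*5 + d2/2 = 1705/36
  d7 = d2 - d4 = 0
  d8 = d2 - d3 + d6*5 = 8405/36
  d9 = d8*5 - d7 + d5*5 = 22595/18
  d10 = d4/2 - 9 + d6 = 1435/36
  d11 = d1/3 - d4/4 = 23/12
  d12 = d11/4 + d5*2 = 1711/48
Walk from origin (0, 0):
  seg 1: left by d8 = 8405/36 → (-8405/36, 0)
  seg 2: down by d4 = 3 → (-8405/36, -3)
  seg 3: left by d5 = 211/12 → (-4519/18, -3)
  seg 4: right by d11 = 23/12 → (-8969/36, -3)
  seg 5: left by d6 = 1705/36 → (-593/2, -3)
  seg 6: up by d9 = 22595/18 → (-593/2, 22541/18)
  seg 7: up by d3 = 19/3 → (-593/2, 22655/18)
  seg 8: right by d10 = 1435/36 → (-9239/36, 22655/18)

d5 = 211/12
d6 = 1705/36
d7 = 0
d8 = 8405/36
d9 = 22595/18
d10 = 1435/36
d11 = 23/12
d12 = 1711/48
endpoint = (-9239/36, 22655/18)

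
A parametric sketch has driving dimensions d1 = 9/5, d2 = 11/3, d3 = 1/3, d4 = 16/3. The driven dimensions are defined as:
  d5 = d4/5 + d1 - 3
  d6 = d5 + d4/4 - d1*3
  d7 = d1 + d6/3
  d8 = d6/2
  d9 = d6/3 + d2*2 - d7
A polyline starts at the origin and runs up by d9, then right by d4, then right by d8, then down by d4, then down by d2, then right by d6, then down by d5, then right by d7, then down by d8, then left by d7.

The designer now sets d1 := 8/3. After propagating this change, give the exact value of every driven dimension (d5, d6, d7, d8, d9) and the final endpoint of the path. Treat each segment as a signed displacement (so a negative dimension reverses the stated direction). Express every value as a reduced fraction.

d5 = 11/15
d6 = -89/15
d7 = 31/45
d8 = -89/30
d9 = 14/3
endpoint = (-107/30, -21/10)

Apply edit: d1 := 8/3
  d5 = d4/5 + d1 - 3 = 11/15
  d6 = d5 + d4/4 - d1*3 = -89/15
  d7 = d1 + d6/3 = 31/45
  d8 = d6/2 = -89/30
  d9 = d6/3 + d2*2 - d7 = 14/3
Walk from origin (0, 0):
  seg 1: up by d9 = 14/3 → (0, 14/3)
  seg 2: right by d4 = 16/3 → (16/3, 14/3)
  seg 3: right by d8 = -89/30 → (71/30, 14/3)
  seg 4: down by d4 = 16/3 → (71/30, -2/3)
  seg 5: down by d2 = 11/3 → (71/30, -13/3)
  seg 6: right by d6 = -89/15 → (-107/30, -13/3)
  seg 7: down by d5 = 11/15 → (-107/30, -76/15)
  seg 8: right by d7 = 31/45 → (-259/90, -76/15)
  seg 9: down by d8 = -89/30 → (-259/90, -21/10)
  seg 10: left by d7 = 31/45 → (-107/30, -21/10)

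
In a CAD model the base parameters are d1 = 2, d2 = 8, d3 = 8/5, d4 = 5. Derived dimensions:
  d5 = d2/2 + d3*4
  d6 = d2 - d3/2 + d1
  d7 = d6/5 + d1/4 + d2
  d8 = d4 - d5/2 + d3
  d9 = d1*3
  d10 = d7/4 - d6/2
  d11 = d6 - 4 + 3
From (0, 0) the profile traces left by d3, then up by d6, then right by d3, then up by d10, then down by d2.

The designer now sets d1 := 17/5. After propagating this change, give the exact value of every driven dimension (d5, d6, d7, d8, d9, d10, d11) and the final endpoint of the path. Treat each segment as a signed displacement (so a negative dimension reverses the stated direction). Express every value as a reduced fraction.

Apply edit: d1 := 17/5
  d5 = d2/2 + d3*4 = 52/5
  d6 = d2 - d3/2 + d1 = 53/5
  d7 = d6/5 + d1/4 + d2 = 1097/100
  d8 = d4 - d5/2 + d3 = 7/5
  d9 = d1*3 = 51/5
  d10 = d7/4 - d6/2 = -1023/400
  d11 = d6 - 4 + 3 = 48/5
Walk from origin (0, 0):
  seg 1: left by d3 = 8/5 → (-8/5, 0)
  seg 2: up by d6 = 53/5 → (-8/5, 53/5)
  seg 3: right by d3 = 8/5 → (0, 53/5)
  seg 4: up by d10 = -1023/400 → (0, 3217/400)
  seg 5: down by d2 = 8 → (0, 17/400)

d5 = 52/5
d6 = 53/5
d7 = 1097/100
d8 = 7/5
d9 = 51/5
d10 = -1023/400
d11 = 48/5
endpoint = (0, 17/400)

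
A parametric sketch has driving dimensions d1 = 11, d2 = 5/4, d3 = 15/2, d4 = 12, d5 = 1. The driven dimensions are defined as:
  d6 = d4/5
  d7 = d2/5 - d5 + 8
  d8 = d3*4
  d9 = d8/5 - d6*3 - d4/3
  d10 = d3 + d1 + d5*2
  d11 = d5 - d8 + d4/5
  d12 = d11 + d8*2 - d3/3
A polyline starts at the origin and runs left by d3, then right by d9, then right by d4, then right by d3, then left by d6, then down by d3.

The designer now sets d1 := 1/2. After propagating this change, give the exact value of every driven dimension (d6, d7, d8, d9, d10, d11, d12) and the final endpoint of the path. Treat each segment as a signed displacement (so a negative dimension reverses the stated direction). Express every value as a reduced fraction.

d6 = 12/5
d7 = 29/4
d8 = 30
d9 = -26/5
d10 = 10
d11 = -133/5
d12 = 309/10
endpoint = (22/5, -15/2)

Apply edit: d1 := 1/2
  d6 = d4/5 = 12/5
  d7 = d2/5 - d5 + 8 = 29/4
  d8 = d3*4 = 30
  d9 = d8/5 - d6*3 - d4/3 = -26/5
  d10 = d3 + d1 + d5*2 = 10
  d11 = d5 - d8 + d4/5 = -133/5
  d12 = d11 + d8*2 - d3/3 = 309/10
Walk from origin (0, 0):
  seg 1: left by d3 = 15/2 → (-15/2, 0)
  seg 2: right by d9 = -26/5 → (-127/10, 0)
  seg 3: right by d4 = 12 → (-7/10, 0)
  seg 4: right by d3 = 15/2 → (34/5, 0)
  seg 5: left by d6 = 12/5 → (22/5, 0)
  seg 6: down by d3 = 15/2 → (22/5, -15/2)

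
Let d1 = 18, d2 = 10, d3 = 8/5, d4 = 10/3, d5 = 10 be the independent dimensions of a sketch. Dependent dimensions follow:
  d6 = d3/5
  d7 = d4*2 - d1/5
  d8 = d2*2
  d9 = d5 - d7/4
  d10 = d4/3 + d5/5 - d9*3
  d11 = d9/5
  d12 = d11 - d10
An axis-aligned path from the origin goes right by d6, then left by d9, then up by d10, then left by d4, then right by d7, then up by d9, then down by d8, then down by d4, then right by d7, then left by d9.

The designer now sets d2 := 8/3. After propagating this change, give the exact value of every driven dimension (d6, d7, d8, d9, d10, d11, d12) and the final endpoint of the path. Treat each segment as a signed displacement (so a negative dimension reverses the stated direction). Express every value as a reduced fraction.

Apply edit: d2 := 8/3
  d6 = d3/5 = 8/25
  d7 = d4*2 - d1/5 = 46/15
  d8 = d2*2 = 16/3
  d9 = d5 - d7/4 = 277/30
  d10 = d4/3 + d5/5 - d9*3 = -2213/90
  d11 = d9/5 = 277/150
  d12 = d11 - d10 = 5948/225
Walk from origin (0, 0):
  seg 1: right by d6 = 8/25 → (8/25, 0)
  seg 2: left by d9 = 277/30 → (-1337/150, 0)
  seg 3: up by d10 = -2213/90 → (-1337/150, -2213/90)
  seg 4: left by d4 = 10/3 → (-1837/150, -2213/90)
  seg 5: right by d7 = 46/15 → (-459/50, -2213/90)
  seg 6: up by d9 = 277/30 → (-459/50, -691/45)
  seg 7: down by d8 = 16/3 → (-459/50, -931/45)
  seg 8: down by d4 = 10/3 → (-459/50, -1081/45)
  seg 9: right by d7 = 46/15 → (-917/150, -1081/45)
  seg 10: left by d9 = 277/30 → (-1151/75, -1081/45)

d6 = 8/25
d7 = 46/15
d8 = 16/3
d9 = 277/30
d10 = -2213/90
d11 = 277/150
d12 = 5948/225
endpoint = (-1151/75, -1081/45)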